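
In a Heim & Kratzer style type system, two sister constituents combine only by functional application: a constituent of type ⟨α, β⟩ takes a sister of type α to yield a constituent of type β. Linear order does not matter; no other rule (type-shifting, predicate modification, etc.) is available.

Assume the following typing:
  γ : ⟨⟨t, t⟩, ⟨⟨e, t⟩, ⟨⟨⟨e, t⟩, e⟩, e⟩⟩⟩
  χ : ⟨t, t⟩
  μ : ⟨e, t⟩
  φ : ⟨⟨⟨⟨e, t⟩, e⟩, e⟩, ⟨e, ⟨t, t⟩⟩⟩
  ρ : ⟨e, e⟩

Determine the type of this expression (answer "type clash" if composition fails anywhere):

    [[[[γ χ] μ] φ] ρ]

At [γ χ], γ : ⟨⟨t, t⟩, ⟨⟨e, t⟩, ⟨⟨⟨e, t⟩, e⟩, e⟩⟩⟩ takes χ : ⟨t, t⟩, giving ⟨⟨e, t⟩, ⟨⟨⟨e, t⟩, e⟩, e⟩⟩.
At [[γ χ] μ], [γ χ] : ⟨⟨e, t⟩, ⟨⟨⟨e, t⟩, e⟩, e⟩⟩ takes μ : ⟨e, t⟩, giving ⟨⟨⟨e, t⟩, e⟩, e⟩.
At [[[γ χ] μ] φ], φ : ⟨⟨⟨⟨e, t⟩, e⟩, e⟩, ⟨e, ⟨t, t⟩⟩⟩ takes [[γ χ] μ] : ⟨⟨⟨e, t⟩, e⟩, e⟩, giving ⟨e, ⟨t, t⟩⟩.
[[[[γ χ] μ] φ] ρ]: ⟨e, ⟨t, t⟩⟩ and ⟨e, e⟩ cannot combine by function application — type clash.

type clash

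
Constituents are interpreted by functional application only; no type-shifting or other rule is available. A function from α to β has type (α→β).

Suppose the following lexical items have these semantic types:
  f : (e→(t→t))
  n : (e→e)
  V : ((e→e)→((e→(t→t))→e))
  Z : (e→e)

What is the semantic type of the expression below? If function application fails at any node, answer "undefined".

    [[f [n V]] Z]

e

[n V]: ((e→e)→((e→(t→t))→e)) applied to (e→e) yields ((e→(t→t))→e).
[f [n V]]: ((e→(t→t))→e) applied to (e→(t→t)) yields e.
[[f [n V]] Z]: (e→e) applied to e yields e.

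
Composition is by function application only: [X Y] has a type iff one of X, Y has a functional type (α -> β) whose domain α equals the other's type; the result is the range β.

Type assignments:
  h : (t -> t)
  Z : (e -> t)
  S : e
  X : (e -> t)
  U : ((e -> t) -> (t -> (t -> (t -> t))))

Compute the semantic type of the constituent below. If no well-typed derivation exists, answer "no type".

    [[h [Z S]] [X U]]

[Z S]: (e -> t) applied to e yields t.
[h [Z S]]: (t -> t) applied to t yields t.
[X U]: ((e -> t) -> (t -> (t -> (t -> t)))) applied to (e -> t) yields (t -> (t -> (t -> t))).
[[h [Z S]] [X U]]: (t -> (t -> (t -> t))) applied to t yields (t -> (t -> t)).

(t -> (t -> t))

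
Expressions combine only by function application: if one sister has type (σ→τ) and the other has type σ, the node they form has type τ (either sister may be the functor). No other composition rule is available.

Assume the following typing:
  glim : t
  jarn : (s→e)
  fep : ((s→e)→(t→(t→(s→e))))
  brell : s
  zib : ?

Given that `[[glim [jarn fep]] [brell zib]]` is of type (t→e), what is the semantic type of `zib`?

(s→((t→(s→e))→(t→e)))

[[glim [jarn fep]] [brell zib]] must have type (t→e). The sister [glim [jarn fep]] has type (t→(s→e)); that is not a function onto (t→e), so [brell zib] must be the functor, of type ((t→(s→e))→(t→e)).
[brell zib] must have type ((t→(s→e))→(t→e)). The sister brell has type s; that is not a function onto ((t→(s→e))→(t→e)), so zib must be the functor, of type (s→((t→(s→e))→(t→e))).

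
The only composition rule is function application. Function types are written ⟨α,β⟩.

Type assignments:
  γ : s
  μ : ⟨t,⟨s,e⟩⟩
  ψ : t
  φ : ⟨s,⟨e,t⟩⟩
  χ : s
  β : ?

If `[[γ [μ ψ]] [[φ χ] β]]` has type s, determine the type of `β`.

⟨⟨e,t⟩,⟨e,s⟩⟩

[[γ [μ ψ]] [[φ χ] β]] must have type s. The sister [γ [μ ψ]] has type e; that is not a function onto s, so [[φ χ] β] must be the functor, of type ⟨e,s⟩.
[[φ χ] β] must have type ⟨e,s⟩. The sister [φ χ] has type ⟨e,t⟩; that is not a function onto ⟨e,s⟩, so β must be the functor, of type ⟨⟨e,t⟩,⟨e,s⟩⟩.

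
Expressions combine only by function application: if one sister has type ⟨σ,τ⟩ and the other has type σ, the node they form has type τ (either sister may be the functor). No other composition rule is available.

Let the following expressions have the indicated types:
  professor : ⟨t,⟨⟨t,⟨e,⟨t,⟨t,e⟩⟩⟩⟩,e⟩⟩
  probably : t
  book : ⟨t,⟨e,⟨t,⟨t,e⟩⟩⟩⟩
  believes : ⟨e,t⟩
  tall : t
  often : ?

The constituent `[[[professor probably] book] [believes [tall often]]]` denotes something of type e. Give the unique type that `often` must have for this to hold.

For [[[professor probably] book] [believes [tall often]]] to have type e with [[professor probably] book] of type e, [believes [tall often]] must be the function: [believes [tall often]] : ⟨e,e⟩.
For [believes [tall often]] to have type ⟨e,e⟩ with believes of type ⟨e,t⟩, [tall often] must be the function: [tall often] : ⟨⟨e,t⟩,⟨e,e⟩⟩.
For [tall often] to have type ⟨⟨e,t⟩,⟨e,e⟩⟩ with tall of type t, often must be the function: often : ⟨t,⟨⟨e,t⟩,⟨e,e⟩⟩⟩.

⟨t,⟨⟨e,t⟩,⟨e,e⟩⟩⟩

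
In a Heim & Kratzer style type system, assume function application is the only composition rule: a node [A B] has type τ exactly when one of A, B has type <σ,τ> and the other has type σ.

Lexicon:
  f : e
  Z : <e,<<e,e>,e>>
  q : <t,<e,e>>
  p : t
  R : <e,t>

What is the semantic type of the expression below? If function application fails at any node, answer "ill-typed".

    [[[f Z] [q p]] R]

t

At [f Z], Z : <e,<<e,e>,e>> takes f : e, giving <<e,e>,e>.
At [q p], q : <t,<e,e>> takes p : t, giving <e,e>.
At [[f Z] [q p]], [f Z] : <<e,e>,e> takes [q p] : <e,e>, giving e.
At [[[f Z] [q p]] R], R : <e,t> takes [[f Z] [q p]] : e, giving t.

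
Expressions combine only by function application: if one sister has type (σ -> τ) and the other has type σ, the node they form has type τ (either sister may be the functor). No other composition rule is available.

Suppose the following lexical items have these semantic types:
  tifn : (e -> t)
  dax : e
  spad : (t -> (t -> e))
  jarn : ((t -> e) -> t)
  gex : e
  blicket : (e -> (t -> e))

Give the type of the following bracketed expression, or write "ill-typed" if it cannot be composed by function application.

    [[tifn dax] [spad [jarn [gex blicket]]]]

[tifn dax]: (e -> t) applied to e yields t.
[gex blicket]: (e -> (t -> e)) applied to e yields (t -> e).
[jarn [gex blicket]]: ((t -> e) -> t) applied to (t -> e) yields t.
[spad [jarn [gex blicket]]]: (t -> (t -> e)) applied to t yields (t -> e).
[[tifn dax] [spad [jarn [gex blicket]]]]: (t -> e) applied to t yields e.

e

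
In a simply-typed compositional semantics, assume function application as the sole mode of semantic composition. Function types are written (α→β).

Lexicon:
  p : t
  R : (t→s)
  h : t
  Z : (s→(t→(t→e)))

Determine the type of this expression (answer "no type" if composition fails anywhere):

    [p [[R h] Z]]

[R h]: functor R : (t→s), argument h : t; result s.
[[R h] Z]: functor Z : (s→(t→(t→e))), argument [R h] : s; result (t→(t→e)).
[p [[R h] Z]]: functor [[R h] Z] : (t→(t→e)), argument p : t; result (t→e).

(t→e)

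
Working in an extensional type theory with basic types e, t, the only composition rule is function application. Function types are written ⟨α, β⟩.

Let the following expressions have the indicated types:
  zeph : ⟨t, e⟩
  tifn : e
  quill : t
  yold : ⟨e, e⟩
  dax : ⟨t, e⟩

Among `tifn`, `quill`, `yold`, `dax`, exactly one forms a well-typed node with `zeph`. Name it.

tifn : e — no; zeph wants t, and tifn wants nothing (atomic).
quill — combines: zeph : ⟨t, e⟩ takes quill : t as argument, giving e.
yold : ⟨e, e⟩ — no; zeph wants t, and yold wants e.
dax : ⟨t, e⟩ — no; zeph wants t, and dax wants t.

quill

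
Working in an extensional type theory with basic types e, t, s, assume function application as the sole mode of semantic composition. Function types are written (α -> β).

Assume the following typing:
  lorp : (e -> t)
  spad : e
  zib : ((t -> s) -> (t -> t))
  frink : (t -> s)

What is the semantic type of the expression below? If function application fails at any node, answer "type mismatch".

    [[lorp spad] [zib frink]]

t

At [lorp spad], lorp : (e -> t) takes spad : e, giving t.
At [zib frink], zib : ((t -> s) -> (t -> t)) takes frink : (t -> s), giving (t -> t).
At [[lorp spad] [zib frink]], [zib frink] : (t -> t) takes [lorp spad] : t, giving t.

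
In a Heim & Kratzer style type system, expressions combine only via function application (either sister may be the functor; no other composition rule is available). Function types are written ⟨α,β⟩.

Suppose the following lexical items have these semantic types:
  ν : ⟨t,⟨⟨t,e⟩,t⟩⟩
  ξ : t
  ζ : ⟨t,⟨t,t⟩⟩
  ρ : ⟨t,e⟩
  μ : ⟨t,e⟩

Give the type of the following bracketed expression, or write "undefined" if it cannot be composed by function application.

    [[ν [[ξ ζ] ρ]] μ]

[ξ ζ]: ζ is ⟨t,⟨t,t⟩⟩, ξ is t; result ⟨t,t⟩.
At [[ξ ζ] ρ]: neither ⟨t,t⟩ nor ⟨t,e⟩ can take the other as argument; the node is ill-typed.

undefined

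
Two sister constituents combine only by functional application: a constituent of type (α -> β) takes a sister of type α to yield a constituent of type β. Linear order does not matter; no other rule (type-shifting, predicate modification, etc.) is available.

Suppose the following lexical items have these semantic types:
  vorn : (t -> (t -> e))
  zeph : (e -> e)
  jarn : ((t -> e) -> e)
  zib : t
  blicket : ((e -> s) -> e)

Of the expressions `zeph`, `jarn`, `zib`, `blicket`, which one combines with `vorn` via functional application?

zib

zeph : (e -> e) — neither side's domain matches the other.
jarn : ((t -> e) -> e) — neither side's domain matches the other.
zib — combines: vorn : (t -> (t -> e)) takes zib : t as argument, giving (t -> e).
blicket : ((e -> s) -> e) — neither side's domain matches the other.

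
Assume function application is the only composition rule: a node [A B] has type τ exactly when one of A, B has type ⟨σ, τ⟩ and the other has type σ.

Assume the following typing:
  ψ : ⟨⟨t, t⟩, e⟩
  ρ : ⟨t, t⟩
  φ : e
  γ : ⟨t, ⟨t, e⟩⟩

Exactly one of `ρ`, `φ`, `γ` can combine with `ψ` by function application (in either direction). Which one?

ρ — combines: ψ : ⟨⟨t, t⟩, e⟩ takes ρ : ⟨t, t⟩ as argument, giving e.
φ : e — neither side's domain matches the other.
γ : ⟨t, ⟨t, e⟩⟩ — neither side's domain matches the other.

ρ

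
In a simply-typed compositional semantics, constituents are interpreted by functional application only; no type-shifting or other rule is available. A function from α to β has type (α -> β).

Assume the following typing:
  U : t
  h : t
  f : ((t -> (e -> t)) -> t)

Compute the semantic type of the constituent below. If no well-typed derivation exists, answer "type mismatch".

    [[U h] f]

At [U h]: neither t nor t can take the other as argument; the node is ill-typed.

type mismatch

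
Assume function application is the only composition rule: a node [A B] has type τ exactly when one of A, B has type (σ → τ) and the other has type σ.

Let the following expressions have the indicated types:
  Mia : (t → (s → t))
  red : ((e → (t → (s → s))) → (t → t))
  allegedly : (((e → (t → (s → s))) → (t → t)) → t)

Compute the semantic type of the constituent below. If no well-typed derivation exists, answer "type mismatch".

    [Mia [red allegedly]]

(s → t)

[red allegedly]: allegedly is (((e → (t → (s → s))) → (t → t)) → t), red is ((e → (t → (s → s))) → (t → t)); result t.
[Mia [red allegedly]]: Mia is (t → (s → t)), [red allegedly] is t; result (s → t).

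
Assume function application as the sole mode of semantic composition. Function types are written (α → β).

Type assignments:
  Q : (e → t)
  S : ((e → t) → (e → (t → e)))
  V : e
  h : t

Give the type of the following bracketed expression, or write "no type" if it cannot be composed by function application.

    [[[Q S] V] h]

[Q S]: ((e → t) → (e → (t → e))) applied to (e → t) yields (e → (t → e)).
[[Q S] V]: (e → (t → e)) applied to e yields (t → e).
[[[Q S] V] h]: (t → e) applied to t yields e.

e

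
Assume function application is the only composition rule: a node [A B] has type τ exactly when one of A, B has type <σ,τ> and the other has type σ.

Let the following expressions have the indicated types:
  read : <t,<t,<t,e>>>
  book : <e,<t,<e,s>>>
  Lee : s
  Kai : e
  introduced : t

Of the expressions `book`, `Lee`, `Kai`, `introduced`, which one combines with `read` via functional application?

book : <e,<t,<e,s>>> — no; read wants t, and book wants e.
Lee : s — no; read wants t, and Lee wants nothing (atomic).
Kai : e — no; read wants t, and Kai wants nothing (atomic).
introduced — combines: read : <t,<t,<t,e>>> takes introduced : t as argument, giving <t,<t,e>>.

introduced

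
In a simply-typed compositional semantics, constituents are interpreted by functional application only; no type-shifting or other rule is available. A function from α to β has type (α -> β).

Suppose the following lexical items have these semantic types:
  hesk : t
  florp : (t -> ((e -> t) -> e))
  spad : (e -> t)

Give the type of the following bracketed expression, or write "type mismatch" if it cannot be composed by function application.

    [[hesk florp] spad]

At [hesk florp], florp : (t -> ((e -> t) -> e)) takes hesk : t, giving ((e -> t) -> e).
At [[hesk florp] spad], [hesk florp] : ((e -> t) -> e) takes spad : (e -> t), giving e.

e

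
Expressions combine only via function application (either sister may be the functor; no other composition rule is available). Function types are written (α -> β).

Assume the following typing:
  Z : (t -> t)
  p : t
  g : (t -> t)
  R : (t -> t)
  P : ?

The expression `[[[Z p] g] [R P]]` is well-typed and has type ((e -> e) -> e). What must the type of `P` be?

[[[Z p] g] [R P]] is required to be ((e -> e) -> e). [[Z p] g] : t cannot yield ((e -> e) -> e) as functor, so [R P] : (t -> ((e -> e) -> e)).
[R P] is required to be (t -> ((e -> e) -> e)). R : (t -> t) cannot yield (t -> ((e -> e) -> e)) as functor, so P : ((t -> t) -> (t -> ((e -> e) -> e))).

((t -> t) -> (t -> ((e -> e) -> e)))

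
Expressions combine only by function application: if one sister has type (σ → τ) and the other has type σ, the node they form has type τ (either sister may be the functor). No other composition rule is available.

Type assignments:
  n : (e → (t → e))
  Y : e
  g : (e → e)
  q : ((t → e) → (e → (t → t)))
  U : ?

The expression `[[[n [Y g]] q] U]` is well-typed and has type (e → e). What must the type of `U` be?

At [[[n [Y g]] q] U] (required: (e → e)): [[n [Y g]] q] is (e → (t → t)), which is not a function with range (e → e); hence U is the functor — type ((e → (t → t)) → (e → e)).

((e → (t → t)) → (e → e))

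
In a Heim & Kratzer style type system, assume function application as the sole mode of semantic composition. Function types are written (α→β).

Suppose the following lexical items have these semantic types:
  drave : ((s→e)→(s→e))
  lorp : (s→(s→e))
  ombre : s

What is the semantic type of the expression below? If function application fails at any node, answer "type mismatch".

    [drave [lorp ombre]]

[lorp ombre] — lorp of type (s→(s→e)) combines with ombre of type s: type (s→e).
[drave [lorp ombre]] — drave of type ((s→e)→(s→e)) combines with [lorp ombre] of type (s→e): type (s→e).

(s→e)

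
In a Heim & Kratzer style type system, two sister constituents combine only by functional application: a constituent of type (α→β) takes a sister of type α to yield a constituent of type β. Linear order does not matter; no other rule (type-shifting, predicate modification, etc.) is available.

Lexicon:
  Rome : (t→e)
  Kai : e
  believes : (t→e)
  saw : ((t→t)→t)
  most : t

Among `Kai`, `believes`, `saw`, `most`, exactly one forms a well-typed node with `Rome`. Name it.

Kai : e — no; Rome wants t, and Kai wants nothing (atomic).
believes : (t→e) — no; Rome wants t, and believes wants t.
saw : ((t→t)→t) — no; Rome wants t, and saw wants (t→t).
most — combines: Rome : (t→e) takes most : t as argument, giving e.

most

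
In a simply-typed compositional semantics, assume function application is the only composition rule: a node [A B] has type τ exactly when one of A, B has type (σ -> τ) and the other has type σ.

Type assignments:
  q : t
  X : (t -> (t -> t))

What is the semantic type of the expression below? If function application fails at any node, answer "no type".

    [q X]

[q X]: (t -> (t -> t)) applied to t yields (t -> t).

(t -> t)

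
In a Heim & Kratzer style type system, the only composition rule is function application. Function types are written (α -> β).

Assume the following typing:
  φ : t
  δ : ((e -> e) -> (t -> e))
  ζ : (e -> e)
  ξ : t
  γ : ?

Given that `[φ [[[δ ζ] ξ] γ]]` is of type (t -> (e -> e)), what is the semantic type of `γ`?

At [φ [[[δ ζ] ξ] γ]] (required: (t -> (e -> e))): φ is t, which is not a function with range (t -> (e -> e)); hence [[[δ ζ] ξ] γ] is the functor — type (t -> (t -> (e -> e))).
At [[[δ ζ] ξ] γ] (required: (t -> (t -> (e -> e)))): [[δ ζ] ξ] is e, which is not a function with range (t -> (t -> (e -> e))); hence γ is the functor — type (e -> (t -> (t -> (e -> e)))).

(e -> (t -> (t -> (e -> e))))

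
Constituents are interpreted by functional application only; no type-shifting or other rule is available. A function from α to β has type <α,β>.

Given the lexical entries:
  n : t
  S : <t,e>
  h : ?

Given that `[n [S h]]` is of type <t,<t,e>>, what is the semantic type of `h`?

[n [S h]] is required to be <t,<t,e>>. n : t cannot yield <t,<t,e>> as functor, so [S h] : <t,<t,<t,e>>>.
[S h] is required to be <t,<t,<t,e>>>. S : <t,e> cannot yield <t,<t,<t,e>>> as functor, so h : <<t,e>,<t,<t,<t,e>>>>.

<<t,e>,<t,<t,<t,e>>>>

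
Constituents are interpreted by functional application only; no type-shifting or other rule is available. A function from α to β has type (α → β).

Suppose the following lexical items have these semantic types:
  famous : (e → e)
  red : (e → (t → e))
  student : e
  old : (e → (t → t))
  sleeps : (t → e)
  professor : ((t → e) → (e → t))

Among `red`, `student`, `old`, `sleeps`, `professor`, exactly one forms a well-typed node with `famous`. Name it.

student

red : (e → (t → e)) — famous needs e; red needs e; neither fits.
student — combines: famous : (e → e) takes student : e as argument, giving e.
old : (e → (t → t)) — famous needs e; old needs e; neither fits.
sleeps : (t → e) — famous needs e; sleeps needs t; neither fits.
professor : ((t → e) → (e → t)) — famous needs e; professor needs (t → e); neither fits.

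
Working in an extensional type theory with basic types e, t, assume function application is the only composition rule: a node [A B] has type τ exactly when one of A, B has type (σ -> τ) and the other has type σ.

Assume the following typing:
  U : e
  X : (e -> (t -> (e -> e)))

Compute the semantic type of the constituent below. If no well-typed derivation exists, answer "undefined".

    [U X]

(t -> (e -> e))

At [U X], X : (e -> (t -> (e -> e))) takes U : e, giving (t -> (e -> e)).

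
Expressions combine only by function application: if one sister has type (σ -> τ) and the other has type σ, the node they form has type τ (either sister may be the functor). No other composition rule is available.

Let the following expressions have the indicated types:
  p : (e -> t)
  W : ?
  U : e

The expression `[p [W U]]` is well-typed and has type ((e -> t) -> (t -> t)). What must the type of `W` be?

[p [W U]] is required to be ((e -> t) -> (t -> t)). p : (e -> t) cannot yield ((e -> t) -> (t -> t)) as functor, so [W U] : ((e -> t) -> ((e -> t) -> (t -> t))).
[W U] is required to be ((e -> t) -> ((e -> t) -> (t -> t))). U : e cannot yield ((e -> t) -> ((e -> t) -> (t -> t))) as functor, so W : (e -> ((e -> t) -> ((e -> t) -> (t -> t)))).

(e -> ((e -> t) -> ((e -> t) -> (t -> t))))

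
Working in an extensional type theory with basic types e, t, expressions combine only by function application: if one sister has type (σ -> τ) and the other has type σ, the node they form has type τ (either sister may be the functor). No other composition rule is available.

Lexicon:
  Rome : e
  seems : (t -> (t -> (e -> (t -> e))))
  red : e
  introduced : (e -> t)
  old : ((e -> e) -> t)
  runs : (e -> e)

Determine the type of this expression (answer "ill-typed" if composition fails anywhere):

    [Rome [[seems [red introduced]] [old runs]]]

(t -> e)

At [red introduced], introduced : (e -> t) takes red : e, giving t.
At [seems [red introduced]], seems : (t -> (t -> (e -> (t -> e)))) takes [red introduced] : t, giving (t -> (e -> (t -> e))).
At [old runs], old : ((e -> e) -> t) takes runs : (e -> e), giving t.
At [[seems [red introduced]] [old runs]], [seems [red introduced]] : (t -> (e -> (t -> e))) takes [old runs] : t, giving (e -> (t -> e)).
At [Rome [[seems [red introduced]] [old runs]]], [[seems [red introduced]] [old runs]] : (e -> (t -> e)) takes Rome : e, giving (t -> e).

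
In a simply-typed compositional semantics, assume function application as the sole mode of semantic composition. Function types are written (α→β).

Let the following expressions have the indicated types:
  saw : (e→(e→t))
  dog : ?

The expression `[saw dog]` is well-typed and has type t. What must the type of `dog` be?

[saw dog] must have type t. The sister saw has type (e→(e→t)); that is not a function onto t, so dog must be the functor, of type ((e→(e→t))→t).

((e→(e→t))→t)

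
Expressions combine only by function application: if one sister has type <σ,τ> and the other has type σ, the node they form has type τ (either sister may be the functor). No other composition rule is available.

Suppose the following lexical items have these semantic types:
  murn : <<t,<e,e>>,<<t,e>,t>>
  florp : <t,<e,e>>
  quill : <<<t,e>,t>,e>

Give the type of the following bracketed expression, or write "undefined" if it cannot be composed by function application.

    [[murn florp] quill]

e

[murn florp]: functor murn : <<t,<e,e>>,<<t,e>,t>>, argument florp : <t,<e,e>>; result <<t,e>,t>.
[[murn florp] quill]: functor quill : <<<t,e>,t>,e>, argument [murn florp] : <<t,e>,t>; result e.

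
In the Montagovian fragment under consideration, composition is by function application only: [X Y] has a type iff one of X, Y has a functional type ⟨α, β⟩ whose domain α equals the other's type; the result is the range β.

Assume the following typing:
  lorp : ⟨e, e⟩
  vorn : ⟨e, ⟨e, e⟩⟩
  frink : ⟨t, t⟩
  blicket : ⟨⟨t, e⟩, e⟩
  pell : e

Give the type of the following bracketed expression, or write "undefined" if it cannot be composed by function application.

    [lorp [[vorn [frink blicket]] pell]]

undefined

At [frink blicket]: neither ⟨t, t⟩ nor ⟨⟨t, e⟩, e⟩ can take the other as argument; the node is ill-typed.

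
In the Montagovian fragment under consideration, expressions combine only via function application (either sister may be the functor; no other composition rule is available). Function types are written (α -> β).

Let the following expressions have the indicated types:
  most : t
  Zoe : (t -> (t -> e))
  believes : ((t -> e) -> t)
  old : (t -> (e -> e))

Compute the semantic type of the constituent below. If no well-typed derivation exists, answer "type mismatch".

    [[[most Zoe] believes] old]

(e -> e)

[most Zoe]: Zoe is (t -> (t -> e)), most is t; result (t -> e).
[[most Zoe] believes]: believes is ((t -> e) -> t), [most Zoe] is (t -> e); result t.
[[[most Zoe] believes] old]: old is (t -> (e -> e)), [[most Zoe] believes] is t; result (e -> e).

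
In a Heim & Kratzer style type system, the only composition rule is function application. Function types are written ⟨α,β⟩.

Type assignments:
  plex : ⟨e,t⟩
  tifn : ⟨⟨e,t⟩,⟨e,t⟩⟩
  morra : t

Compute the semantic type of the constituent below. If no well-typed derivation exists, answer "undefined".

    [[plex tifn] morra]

undefined

[plex tifn] — tifn of type ⟨⟨e,t⟩,⟨e,t⟩⟩ combines with plex of type ⟨e,t⟩: type ⟨e,t⟩.
[[plex tifn] morra]: ⟨e,t⟩ and t cannot combine by function application — type clash.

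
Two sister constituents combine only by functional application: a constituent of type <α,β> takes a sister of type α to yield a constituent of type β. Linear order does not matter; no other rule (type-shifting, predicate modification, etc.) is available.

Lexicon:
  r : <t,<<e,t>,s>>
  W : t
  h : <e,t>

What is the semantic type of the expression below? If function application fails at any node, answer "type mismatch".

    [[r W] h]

s

[r W] — r of type <t,<<e,t>,s>> combines with W of type t: type <<e,t>,s>.
[[r W] h] — [r W] of type <<e,t>,s> combines with h of type <e,t>: type s.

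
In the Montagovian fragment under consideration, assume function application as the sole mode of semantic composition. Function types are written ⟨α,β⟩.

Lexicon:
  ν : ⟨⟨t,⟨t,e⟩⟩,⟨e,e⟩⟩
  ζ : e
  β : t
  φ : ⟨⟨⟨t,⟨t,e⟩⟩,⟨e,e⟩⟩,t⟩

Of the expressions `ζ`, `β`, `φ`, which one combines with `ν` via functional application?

φ

ζ : e — neither side's domain matches the other.
β : t — neither side's domain matches the other.
φ — combines: φ : ⟨⟨⟨t,⟨t,e⟩⟩,⟨e,e⟩⟩,t⟩ takes ν : ⟨⟨t,⟨t,e⟩⟩,⟨e,e⟩⟩ as argument, giving t.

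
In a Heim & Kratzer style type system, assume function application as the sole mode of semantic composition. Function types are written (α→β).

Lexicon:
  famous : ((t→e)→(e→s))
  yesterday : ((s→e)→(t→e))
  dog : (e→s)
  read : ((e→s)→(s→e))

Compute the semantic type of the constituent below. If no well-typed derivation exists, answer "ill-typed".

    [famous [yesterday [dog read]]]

(e→s)

[dog read]: read is ((e→s)→(s→e)), dog is (e→s); result (s→e).
[yesterday [dog read]]: yesterday is ((s→e)→(t→e)), [dog read] is (s→e); result (t→e).
[famous [yesterday [dog read]]]: famous is ((t→e)→(e→s)), [yesterday [dog read]] is (t→e); result (e→s).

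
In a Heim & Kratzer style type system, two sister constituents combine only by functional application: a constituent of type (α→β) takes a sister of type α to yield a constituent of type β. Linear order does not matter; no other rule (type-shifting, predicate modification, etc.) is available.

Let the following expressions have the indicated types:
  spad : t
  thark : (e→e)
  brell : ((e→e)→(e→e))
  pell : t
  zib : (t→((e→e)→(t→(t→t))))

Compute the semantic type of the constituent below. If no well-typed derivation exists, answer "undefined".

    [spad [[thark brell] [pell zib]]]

(t→t)

At [thark brell], brell : ((e→e)→(e→e)) takes thark : (e→e), giving (e→e).
At [pell zib], zib : (t→((e→e)→(t→(t→t)))) takes pell : t, giving ((e→e)→(t→(t→t))).
At [[thark brell] [pell zib]], [pell zib] : ((e→e)→(t→(t→t))) takes [thark brell] : (e→e), giving (t→(t→t)).
At [spad [[thark brell] [pell zib]]], [[thark brell] [pell zib]] : (t→(t→t)) takes spad : t, giving (t→t).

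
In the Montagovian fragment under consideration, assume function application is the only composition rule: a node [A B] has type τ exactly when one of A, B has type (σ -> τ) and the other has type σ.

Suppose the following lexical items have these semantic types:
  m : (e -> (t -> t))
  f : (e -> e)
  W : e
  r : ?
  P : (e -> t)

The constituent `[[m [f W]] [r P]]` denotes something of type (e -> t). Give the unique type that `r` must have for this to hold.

((e -> t) -> ((t -> t) -> (e -> t)))

For [[m [f W]] [r P]] to have type (e -> t) with [m [f W]] of type (t -> t), [r P] must be the function: [r P] : ((t -> t) -> (e -> t)).
For [r P] to have type ((t -> t) -> (e -> t)) with P of type (e -> t), r must be the function: r : ((e -> t) -> ((t -> t) -> (e -> t))).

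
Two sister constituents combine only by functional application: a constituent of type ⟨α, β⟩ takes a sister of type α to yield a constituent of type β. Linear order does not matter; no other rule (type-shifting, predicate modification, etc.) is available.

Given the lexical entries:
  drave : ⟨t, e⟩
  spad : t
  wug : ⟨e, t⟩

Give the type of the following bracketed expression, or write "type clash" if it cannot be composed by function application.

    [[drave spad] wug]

[drave spad]: drave is ⟨t, e⟩, spad is t; result e.
[[drave spad] wug]: wug is ⟨e, t⟩, [drave spad] is e; result t.

t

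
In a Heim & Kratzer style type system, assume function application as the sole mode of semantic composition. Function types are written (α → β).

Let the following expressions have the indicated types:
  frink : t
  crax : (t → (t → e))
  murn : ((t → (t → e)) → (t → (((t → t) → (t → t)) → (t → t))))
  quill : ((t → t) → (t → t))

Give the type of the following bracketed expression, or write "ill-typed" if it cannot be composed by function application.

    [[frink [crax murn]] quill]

[crax murn]: murn is ((t → (t → e)) → (t → (((t → t) → (t → t)) → (t → t)))), crax is (t → (t → e)); result (t → (((t → t) → (t → t)) → (t → t))).
[frink [crax murn]]: [crax murn] is (t → (((t → t) → (t → t)) → (t → t))), frink is t; result (((t → t) → (t → t)) → (t → t)).
[[frink [crax murn]] quill]: [frink [crax murn]] is (((t → t) → (t → t)) → (t → t)), quill is ((t → t) → (t → t)); result (t → t).

(t → t)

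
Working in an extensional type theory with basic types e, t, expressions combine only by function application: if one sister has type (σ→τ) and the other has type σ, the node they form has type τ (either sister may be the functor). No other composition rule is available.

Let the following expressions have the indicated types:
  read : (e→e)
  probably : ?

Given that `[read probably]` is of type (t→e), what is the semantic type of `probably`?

((e→e)→(t→e))

At [read probably] (required: (t→e)): read is (e→e), which is not a function with range (t→e); hence probably is the functor — type ((e→e)→(t→e)).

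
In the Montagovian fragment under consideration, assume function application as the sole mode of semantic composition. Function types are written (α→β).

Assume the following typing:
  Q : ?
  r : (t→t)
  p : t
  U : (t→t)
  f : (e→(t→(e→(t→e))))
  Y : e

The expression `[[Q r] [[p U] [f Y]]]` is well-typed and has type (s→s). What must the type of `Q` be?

((t→t)→((e→(t→e))→(s→s)))

[[Q r] [[p U] [f Y]]] is required to be (s→s). [[p U] [f Y]] : (e→(t→e)) cannot yield (s→s) as functor, so [Q r] : ((e→(t→e))→(s→s)).
[Q r] is required to be ((e→(t→e))→(s→s)). r : (t→t) cannot yield ((e→(t→e))→(s→s)) as functor, so Q : ((t→t)→((e→(t→e))→(s→s))).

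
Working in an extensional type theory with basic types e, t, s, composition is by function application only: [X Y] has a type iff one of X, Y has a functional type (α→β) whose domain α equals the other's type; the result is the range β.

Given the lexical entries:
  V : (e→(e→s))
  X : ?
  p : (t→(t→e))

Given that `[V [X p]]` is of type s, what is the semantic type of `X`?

[V [X p]] is required to be s. V : (e→(e→s)) cannot yield s as functor, so [X p] : ((e→(e→s))→s).
[X p] is required to be ((e→(e→s))→s). p : (t→(t→e)) cannot yield ((e→(e→s))→s) as functor, so X : ((t→(t→e))→((e→(e→s))→s)).

((t→(t→e))→((e→(e→s))→s))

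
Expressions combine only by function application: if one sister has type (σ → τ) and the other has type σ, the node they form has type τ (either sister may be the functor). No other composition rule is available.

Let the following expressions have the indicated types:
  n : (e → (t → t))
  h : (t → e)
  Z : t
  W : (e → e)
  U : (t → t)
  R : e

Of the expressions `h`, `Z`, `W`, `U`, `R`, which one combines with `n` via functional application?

R

h : (t → e) — does not combine with n.
Z : t — does not combine with n.
W : (e → e) — does not combine with n.
U : (t → t) — does not combine with n.
R — combines: n : (e → (t → t)) takes R : e as argument, giving (t → t).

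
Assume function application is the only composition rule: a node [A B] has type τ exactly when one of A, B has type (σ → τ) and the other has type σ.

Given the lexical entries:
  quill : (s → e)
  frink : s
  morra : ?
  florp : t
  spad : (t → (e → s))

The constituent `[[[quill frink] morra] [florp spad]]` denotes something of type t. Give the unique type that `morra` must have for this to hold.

At [[[quill frink] morra] [florp spad]] (required: t): [florp spad] is (e → s), which is not a function with range t; hence [[quill frink] morra] is the functor — type ((e → s) → t).
At [[quill frink] morra] (required: ((e → s) → t)): [quill frink] is e, which is not a function with range ((e → s) → t); hence morra is the functor — type (e → ((e → s) → t)).

(e → ((e → s) → t))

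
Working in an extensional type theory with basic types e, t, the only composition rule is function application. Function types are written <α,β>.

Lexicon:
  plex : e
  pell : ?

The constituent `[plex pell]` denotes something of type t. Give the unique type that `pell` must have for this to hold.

For [plex pell] to have type t with plex of type e, pell must be the function: pell : <e,t>.

<e,t>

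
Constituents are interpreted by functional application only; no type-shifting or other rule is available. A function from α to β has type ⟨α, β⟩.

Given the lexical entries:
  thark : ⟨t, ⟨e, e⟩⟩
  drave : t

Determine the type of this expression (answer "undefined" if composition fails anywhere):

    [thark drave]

⟨e, e⟩

[thark drave]: thark is ⟨t, ⟨e, e⟩⟩, drave is t; result ⟨e, e⟩.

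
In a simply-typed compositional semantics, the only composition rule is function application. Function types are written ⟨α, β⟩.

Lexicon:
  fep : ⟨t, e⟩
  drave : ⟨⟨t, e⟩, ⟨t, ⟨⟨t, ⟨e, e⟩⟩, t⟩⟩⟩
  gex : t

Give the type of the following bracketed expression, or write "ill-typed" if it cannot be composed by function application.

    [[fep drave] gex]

⟨⟨t, ⟨e, e⟩⟩, t⟩

[fep drave]: functor drave : ⟨⟨t, e⟩, ⟨t, ⟨⟨t, ⟨e, e⟩⟩, t⟩⟩⟩, argument fep : ⟨t, e⟩; result ⟨t, ⟨⟨t, ⟨e, e⟩⟩, t⟩⟩.
[[fep drave] gex]: functor [fep drave] : ⟨t, ⟨⟨t, ⟨e, e⟩⟩, t⟩⟩, argument gex : t; result ⟨⟨t, ⟨e, e⟩⟩, t⟩.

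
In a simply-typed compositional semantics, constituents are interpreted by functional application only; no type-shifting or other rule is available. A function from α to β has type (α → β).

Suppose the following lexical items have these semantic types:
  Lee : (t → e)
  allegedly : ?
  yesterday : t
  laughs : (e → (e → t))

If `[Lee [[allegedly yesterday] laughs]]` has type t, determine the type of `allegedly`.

[Lee [[allegedly yesterday] laughs]] must have type t. The sister Lee has type (t → e); that is not a function onto t, so [[allegedly yesterday] laughs] must be the functor, of type ((t → e) → t).
[[allegedly yesterday] laughs] must have type ((t → e) → t). The sister laughs has type (e → (e → t)); that is not a function onto ((t → e) → t), so [allegedly yesterday] must be the functor, of type ((e → (e → t)) → ((t → e) → t)).
[allegedly yesterday] must have type ((e → (e → t)) → ((t → e) → t)). The sister yesterday has type t; that is not a function onto ((e → (e → t)) → ((t → e) → t)), so allegedly must be the functor, of type (t → ((e → (e → t)) → ((t → e) → t))).

(t → ((e → (e → t)) → ((t → e) → t)))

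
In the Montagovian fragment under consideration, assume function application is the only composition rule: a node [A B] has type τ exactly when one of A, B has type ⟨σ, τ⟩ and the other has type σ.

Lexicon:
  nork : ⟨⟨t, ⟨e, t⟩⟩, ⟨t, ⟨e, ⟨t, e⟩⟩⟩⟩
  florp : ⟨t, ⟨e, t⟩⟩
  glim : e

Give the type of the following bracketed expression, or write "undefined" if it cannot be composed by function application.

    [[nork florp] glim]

undefined

[nork florp]: nork is ⟨⟨t, ⟨e, t⟩⟩, ⟨t, ⟨e, ⟨t, e⟩⟩⟩⟩, florp is ⟨t, ⟨e, t⟩⟩; result ⟨t, ⟨e, ⟨t, e⟩⟩⟩.
At [[nork florp] glim]: neither ⟨t, ⟨e, ⟨t, e⟩⟩⟩ nor e can take the other as argument; the node is ill-typed.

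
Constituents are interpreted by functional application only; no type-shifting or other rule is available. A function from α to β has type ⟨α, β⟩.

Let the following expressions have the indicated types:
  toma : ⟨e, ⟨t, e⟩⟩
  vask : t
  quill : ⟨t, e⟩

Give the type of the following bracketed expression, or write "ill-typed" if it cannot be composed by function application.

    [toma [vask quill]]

⟨t, e⟩

[vask quill]: quill is ⟨t, e⟩, vask is t; result e.
[toma [vask quill]]: toma is ⟨e, ⟨t, e⟩⟩, [vask quill] is e; result ⟨t, e⟩.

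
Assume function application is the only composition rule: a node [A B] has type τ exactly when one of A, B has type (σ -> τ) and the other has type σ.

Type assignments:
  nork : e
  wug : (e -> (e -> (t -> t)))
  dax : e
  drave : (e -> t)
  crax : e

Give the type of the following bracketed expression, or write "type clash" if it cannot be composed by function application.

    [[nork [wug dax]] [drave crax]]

[wug dax]: wug is (e -> (e -> (t -> t))), dax is e; result (e -> (t -> t)).
[nork [wug dax]]: [wug dax] is (e -> (t -> t)), nork is e; result (t -> t).
[drave crax]: drave is (e -> t), crax is e; result t.
[[nork [wug dax]] [drave crax]]: [nork [wug dax]] is (t -> t), [drave crax] is t; result t.

t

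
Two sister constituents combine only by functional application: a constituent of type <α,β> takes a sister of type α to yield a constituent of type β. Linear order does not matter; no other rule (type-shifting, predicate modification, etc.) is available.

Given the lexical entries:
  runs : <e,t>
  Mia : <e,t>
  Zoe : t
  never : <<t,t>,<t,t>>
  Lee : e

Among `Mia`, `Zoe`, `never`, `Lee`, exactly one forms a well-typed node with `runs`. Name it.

Mia : <e,t> — does not combine with runs.
Zoe : t — does not combine with runs.
never : <<t,t>,<t,t>> — does not combine with runs.
Lee — combines: runs : <e,t> takes Lee : e as argument, giving t.

Lee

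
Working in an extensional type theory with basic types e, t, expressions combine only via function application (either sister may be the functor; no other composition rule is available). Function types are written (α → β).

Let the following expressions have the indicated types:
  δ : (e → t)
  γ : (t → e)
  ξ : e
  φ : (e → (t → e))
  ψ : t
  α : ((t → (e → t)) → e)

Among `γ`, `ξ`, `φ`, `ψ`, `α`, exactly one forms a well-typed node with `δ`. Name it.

ξ

γ : (t → e) — δ needs e; γ needs t; neither fits.
ξ — combines: δ : (e → t) takes ξ : e as argument, giving t.
φ : (e → (t → e)) — δ needs e; φ needs e; neither fits.
ψ : t — δ needs e; ψ needs nothing (atomic); neither fits.
α : ((t → (e → t)) → e) — δ needs e; α needs (t → (e → t)); neither fits.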